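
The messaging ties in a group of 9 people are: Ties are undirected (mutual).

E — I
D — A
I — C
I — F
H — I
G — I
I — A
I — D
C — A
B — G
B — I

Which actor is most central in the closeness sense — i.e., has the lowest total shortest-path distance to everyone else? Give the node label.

Farness (sum of distances to all others) for each node — A:13, B:14, C:14, D:14, E:15, F:15, G:14, H:15, I:8.
The smallest farness is 8, for I, so I has the highest closeness.

I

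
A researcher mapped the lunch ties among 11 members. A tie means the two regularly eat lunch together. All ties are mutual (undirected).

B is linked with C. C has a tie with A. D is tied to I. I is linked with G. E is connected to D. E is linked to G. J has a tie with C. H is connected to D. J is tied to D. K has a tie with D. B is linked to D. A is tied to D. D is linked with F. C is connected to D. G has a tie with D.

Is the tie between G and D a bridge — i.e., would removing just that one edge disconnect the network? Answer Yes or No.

Even without that edge, G still reaches D via G – E – D, so the network stays connected. Not a bridge.

No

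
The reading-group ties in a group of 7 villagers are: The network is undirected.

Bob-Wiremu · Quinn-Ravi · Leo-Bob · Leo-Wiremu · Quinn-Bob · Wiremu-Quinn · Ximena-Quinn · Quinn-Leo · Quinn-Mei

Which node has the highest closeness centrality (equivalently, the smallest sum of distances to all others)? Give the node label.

Farness (sum of distances to all others) for each node — Bob:9, Leo:9, Mei:11, Quinn:6, Ravi:11, Wiremu:9, Ximena:11.
The smallest farness is 6, for Quinn, so Quinn has the highest closeness.

Quinn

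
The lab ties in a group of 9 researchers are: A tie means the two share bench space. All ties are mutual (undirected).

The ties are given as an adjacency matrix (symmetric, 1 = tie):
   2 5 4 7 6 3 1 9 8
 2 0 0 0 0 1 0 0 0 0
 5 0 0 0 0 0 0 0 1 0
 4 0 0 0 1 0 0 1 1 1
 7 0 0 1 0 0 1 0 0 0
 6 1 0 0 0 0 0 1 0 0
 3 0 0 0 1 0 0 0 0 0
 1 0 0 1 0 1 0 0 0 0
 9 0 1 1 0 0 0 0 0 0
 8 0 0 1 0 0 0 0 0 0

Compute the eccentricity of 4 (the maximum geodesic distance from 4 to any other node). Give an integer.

Distances from 4: 1:1, 2:3, 3:2, 5:2, 6:2, 7:1, 8:1, 9:1.
The largest is 3 (to 2), so the eccentricity of 4 is 3.

3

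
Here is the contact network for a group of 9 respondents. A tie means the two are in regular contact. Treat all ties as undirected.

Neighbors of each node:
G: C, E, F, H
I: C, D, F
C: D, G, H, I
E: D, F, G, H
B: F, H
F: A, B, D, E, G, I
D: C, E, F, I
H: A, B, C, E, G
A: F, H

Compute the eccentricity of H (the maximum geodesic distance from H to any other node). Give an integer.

2

Distances from H: A:1, B:1, C:1, D:2, E:1, F:2, G:1, I:2.
The largest is 2 (to D, I, and F), so the eccentricity of H is 2.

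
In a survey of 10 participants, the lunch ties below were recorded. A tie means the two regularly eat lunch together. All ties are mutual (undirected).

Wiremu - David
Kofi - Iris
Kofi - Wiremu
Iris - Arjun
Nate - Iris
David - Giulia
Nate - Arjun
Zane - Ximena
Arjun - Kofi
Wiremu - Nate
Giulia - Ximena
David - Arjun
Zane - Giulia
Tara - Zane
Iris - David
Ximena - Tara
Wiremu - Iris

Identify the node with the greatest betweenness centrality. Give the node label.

Unnormalized betweenness of each node: Arjun:11/3, David:81/4, Giulia:18, Iris:47/12, Kofi:1/4, Nate:1/4, Tara:0, Wiremu:11/3, Ximena:7/2, Zane:7/2.
David has the largest value, 81/4, making it the main broker — the node through which the most shortest paths run.

David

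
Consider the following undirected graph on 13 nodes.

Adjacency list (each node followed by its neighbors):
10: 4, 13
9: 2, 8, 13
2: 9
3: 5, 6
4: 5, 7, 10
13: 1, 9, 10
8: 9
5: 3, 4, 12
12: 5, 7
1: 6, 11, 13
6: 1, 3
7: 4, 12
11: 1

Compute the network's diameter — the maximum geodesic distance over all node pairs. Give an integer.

6

Eccentricity of each node (its greatest distance to any other): 1:4, 2:6, 3:5, 4:4, 5:5, 6:4, 7:5, 8:6, 9:5, 10:3, 11:5, 12:6, 13:4.
The maximum eccentricity is 6, realized for instance by the pair 2–12 via 2 – 9 – 13 – 10 – 4 – 7 – 12. So the diameter is 6.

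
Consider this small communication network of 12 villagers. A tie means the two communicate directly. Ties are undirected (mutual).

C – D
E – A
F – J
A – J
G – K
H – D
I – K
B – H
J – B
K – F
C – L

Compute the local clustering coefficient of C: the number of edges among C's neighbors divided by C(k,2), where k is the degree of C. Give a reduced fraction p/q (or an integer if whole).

0

C's neighbors: D and L (k = 2).
Possible neighbor pairs: C(2,2) = 1. Edges among them: none → e = 0.
Clustering(C) = 0/1.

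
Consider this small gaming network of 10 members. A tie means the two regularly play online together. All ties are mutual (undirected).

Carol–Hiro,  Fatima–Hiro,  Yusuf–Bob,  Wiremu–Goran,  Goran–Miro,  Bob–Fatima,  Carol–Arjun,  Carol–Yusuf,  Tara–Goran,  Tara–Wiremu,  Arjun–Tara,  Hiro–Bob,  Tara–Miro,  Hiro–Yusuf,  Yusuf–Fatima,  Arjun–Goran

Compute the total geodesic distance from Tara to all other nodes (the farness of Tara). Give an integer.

Distances from Tara: Arjun:1, Bob:4, Carol:2, Fatima:4, Goran:1, Hiro:3, Miro:1, Wiremu:1, Yusuf:3.
Sum = 1 + 4 + 2 + 4 + 1 + 3 + 1 + 1 + 3 = 20.

20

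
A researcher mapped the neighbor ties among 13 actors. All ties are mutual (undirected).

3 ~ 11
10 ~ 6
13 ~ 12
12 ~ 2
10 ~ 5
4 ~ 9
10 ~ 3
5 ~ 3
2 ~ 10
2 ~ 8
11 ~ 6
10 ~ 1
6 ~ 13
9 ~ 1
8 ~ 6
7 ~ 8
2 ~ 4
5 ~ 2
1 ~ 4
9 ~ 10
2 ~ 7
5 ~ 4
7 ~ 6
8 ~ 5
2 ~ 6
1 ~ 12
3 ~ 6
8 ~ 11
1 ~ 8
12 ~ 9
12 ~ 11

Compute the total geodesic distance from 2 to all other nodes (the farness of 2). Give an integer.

17

Distances from 2: 1:2, 3:2, 4:1, 5:1, 6:1, 7:1, 8:1, 9:2, 10:1, 11:2, 12:1, 13:2.
Sum = 2 + 2 + 1 + 1 + 1 + 1 + 1 + 2 + 1 + 2 + 1 + 2 = 17.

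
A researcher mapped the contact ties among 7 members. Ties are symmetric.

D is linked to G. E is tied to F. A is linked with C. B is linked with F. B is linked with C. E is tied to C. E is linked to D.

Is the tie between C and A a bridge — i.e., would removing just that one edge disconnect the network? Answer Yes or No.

Yes

Without the C–A edge there is no alternate route between C and A, so the network disconnects. It is a bridge.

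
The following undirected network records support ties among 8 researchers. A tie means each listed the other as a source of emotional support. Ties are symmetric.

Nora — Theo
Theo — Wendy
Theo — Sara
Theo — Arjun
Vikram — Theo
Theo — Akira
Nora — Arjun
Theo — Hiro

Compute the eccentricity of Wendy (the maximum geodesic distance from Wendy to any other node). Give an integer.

Distances from Wendy: Akira:2, Arjun:2, Hiro:2, Nora:2, Sara:2, Theo:1, Vikram:2.
The largest is 2 (to Hiro, Akira, Nora, Arjun, Vikram, and Sara), so the eccentricity of Wendy is 2.

2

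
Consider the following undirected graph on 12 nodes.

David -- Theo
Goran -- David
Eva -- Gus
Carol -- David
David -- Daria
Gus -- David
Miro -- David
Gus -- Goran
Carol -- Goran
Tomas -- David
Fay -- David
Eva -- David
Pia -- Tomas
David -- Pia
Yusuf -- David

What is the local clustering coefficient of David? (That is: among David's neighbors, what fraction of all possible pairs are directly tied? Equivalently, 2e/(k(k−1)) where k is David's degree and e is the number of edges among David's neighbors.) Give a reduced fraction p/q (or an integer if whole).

David's neighbors: Carol, Daria, Eva, Fay, Goran, Gus, Miro, Pia, Theo, Tomas, and Yusuf (k = 11).
Possible neighbor pairs: C(11,2) = 55. Edges among them: Carol–Goran, Eva–Gus, Goran–Gus, Pia–Tomas → e = 4.
Clustering(David) = 4/55.

4/55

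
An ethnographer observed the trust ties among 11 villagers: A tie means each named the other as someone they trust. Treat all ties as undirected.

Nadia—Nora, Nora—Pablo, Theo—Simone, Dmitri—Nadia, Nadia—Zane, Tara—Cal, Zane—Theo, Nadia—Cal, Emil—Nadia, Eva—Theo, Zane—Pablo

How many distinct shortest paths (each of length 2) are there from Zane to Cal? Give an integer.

The shortest distance is 2, and the only length-2 path is Zane–Nadia–Cal. So there is exactly 1 shortest path.

1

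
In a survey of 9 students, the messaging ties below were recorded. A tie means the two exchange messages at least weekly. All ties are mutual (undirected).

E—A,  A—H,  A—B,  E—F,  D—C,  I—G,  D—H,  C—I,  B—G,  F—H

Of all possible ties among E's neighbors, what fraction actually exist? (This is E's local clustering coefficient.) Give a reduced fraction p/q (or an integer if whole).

0

E's neighbors: A and F (k = 2).
Possible neighbor pairs: C(2,2) = 1. Edges among them: none → e = 0.
Clustering(E) = 0/1.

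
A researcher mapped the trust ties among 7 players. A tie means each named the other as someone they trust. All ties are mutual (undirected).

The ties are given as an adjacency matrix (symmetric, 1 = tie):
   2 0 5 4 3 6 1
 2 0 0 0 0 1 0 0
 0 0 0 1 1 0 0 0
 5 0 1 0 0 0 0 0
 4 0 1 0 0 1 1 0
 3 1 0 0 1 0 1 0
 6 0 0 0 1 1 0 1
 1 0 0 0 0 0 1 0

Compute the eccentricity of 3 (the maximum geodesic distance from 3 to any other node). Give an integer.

3

Distances from 3: 0:2, 1:2, 2:1, 4:1, 5:3, 6:1.
The largest is 3 (to 5), so the eccentricity of 3 is 3.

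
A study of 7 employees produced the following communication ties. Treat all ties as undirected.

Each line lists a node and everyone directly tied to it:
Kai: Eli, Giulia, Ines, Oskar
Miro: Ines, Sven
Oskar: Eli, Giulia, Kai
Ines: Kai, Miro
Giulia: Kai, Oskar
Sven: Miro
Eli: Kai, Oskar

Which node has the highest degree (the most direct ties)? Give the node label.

Kai

Degrees — Eli:2, Giulia:2, Ines:2, Kai:4, Miro:2, Oskar:3, Sven:1.
The maximum is 4, attained only by Kai.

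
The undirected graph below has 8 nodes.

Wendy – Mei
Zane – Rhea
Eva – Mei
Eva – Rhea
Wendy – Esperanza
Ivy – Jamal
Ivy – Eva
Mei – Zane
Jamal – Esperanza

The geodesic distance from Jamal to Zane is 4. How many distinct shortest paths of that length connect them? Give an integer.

3

The shortest distance is 4. The length-4 paths are: Jamal–Ivy–Eva–Rhea–Zane; Jamal–Ivy–Eva–Mei–Zane; Jamal–Esperanza–Wendy–Mei–Zane.
That gives 3 distinct shortest paths.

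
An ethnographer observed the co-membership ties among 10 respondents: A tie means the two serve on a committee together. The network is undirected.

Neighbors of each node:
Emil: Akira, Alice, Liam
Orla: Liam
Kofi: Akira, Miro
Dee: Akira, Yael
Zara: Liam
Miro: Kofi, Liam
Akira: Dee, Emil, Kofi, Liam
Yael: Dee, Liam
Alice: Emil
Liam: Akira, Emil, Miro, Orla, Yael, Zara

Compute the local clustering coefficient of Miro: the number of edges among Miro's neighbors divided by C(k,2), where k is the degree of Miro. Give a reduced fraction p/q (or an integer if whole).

0

Miro's neighbors: Kofi and Liam (k = 2).
Possible neighbor pairs: C(2,2) = 1. Edges among them: none → e = 0.
Clustering(Miro) = 0/1.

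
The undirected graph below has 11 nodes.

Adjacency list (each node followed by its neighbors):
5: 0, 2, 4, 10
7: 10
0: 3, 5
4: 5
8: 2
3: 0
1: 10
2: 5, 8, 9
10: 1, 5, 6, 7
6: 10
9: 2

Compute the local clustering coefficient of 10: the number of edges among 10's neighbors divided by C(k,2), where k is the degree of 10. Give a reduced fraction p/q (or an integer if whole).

0

10's neighbors: 1, 5, 6, and 7 (k = 4).
Possible neighbor pairs: C(4,2) = 6. Edges among them: none → e = 0.
Clustering(10) = 0/6 = 0.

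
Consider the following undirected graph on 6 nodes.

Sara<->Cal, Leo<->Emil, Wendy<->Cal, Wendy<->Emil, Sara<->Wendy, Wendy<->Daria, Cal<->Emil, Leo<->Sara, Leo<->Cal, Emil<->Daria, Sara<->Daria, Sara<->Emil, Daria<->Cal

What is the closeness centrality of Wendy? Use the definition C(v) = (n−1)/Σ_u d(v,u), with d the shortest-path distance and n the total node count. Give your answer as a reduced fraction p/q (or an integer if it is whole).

Distances from Wendy: Cal:1, Daria:1, Emil:1, Leo:2, Sara:1. Sum = 6.
n = 6, so closeness = 5/6.

5/6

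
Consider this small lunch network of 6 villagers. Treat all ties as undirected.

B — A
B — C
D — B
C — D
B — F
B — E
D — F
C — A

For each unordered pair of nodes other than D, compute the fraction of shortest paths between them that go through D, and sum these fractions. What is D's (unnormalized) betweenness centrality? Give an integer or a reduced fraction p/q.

Pairs whose geodesics pass through D — F–C: 1/2.
All other pairs contribute 0.
Summing the contributions gives betweenness(D) = 1/2.

1/2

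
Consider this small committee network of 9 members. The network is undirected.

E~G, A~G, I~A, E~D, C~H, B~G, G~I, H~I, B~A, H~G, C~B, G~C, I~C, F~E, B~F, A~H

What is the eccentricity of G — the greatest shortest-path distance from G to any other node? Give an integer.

Distances from G: A:1, B:1, C:1, D:2, E:1, F:2, H:1, I:1.
The largest is 2 (to F and D), so the eccentricity of G is 2.

2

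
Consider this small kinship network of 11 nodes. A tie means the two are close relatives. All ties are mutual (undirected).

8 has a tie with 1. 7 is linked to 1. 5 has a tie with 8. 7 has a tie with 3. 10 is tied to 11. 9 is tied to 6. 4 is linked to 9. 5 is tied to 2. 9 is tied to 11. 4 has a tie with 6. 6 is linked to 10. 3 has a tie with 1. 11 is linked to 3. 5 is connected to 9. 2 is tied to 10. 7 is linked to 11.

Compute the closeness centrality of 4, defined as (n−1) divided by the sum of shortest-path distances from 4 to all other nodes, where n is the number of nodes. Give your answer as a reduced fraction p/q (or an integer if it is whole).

Distances from 4: 1:4, 2:3, 3:3, 5:2, 6:1, 7:3, 8:3, 9:1, 10:2, 11:2. Sum = 24.
n = 11, so closeness = 10/24 = 5/12.

5/12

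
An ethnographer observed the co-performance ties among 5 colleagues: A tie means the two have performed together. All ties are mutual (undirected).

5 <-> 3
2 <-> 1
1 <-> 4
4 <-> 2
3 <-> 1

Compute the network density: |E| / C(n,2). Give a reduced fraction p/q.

1/2

There are 5 edges and 5 nodes, so the maximum possible is C(5,2) = 10.
Density = 5/10 = 1/2.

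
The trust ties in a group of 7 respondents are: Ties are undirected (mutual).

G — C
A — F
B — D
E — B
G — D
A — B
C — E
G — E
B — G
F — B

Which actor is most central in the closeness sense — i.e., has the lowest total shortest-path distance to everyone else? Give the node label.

B

Farness (sum of distances to all others) for each node — A:11, B:7, C:12, D:10, E:9, F:11, G:8.
The smallest farness is 7, for B, so B has the highest closeness.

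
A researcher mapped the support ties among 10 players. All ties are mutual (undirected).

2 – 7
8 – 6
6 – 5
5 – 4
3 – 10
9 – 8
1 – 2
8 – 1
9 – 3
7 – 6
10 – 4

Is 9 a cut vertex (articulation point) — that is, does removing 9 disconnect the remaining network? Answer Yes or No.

Even without 9, every remaining node can still reach every other (the residual graph is connected), so 9 is not a cut vertex.

No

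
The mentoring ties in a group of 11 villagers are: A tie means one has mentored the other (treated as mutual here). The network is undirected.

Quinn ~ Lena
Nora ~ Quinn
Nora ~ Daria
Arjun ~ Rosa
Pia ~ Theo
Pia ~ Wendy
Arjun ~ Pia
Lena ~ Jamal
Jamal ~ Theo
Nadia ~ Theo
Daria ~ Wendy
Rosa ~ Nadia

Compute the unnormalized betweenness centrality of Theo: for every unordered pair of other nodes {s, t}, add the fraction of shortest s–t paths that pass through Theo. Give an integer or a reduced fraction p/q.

Pairs whose geodesics pass through Theo — Jamal–Daria: 1/2; Jamal–Wendy: 1; Jamal–Pia: 1; Jamal–Arjun: 1; Jamal–Rosa: 1; Jamal–Nadia: 1; Lena–Wendy: 1/2; Lena–Pia: 1; Lena–Arjun: 1; Lena–Rosa: 1; Lena–Nadia: 1; Quinn–Pia: 1/2; Quinn–Arjun: 1/2; Quinn–Rosa: 1 … (+5 more pairs).
All other pairs contribute 0.
Summing the contributions gives betweenness(Theo) = 17.

17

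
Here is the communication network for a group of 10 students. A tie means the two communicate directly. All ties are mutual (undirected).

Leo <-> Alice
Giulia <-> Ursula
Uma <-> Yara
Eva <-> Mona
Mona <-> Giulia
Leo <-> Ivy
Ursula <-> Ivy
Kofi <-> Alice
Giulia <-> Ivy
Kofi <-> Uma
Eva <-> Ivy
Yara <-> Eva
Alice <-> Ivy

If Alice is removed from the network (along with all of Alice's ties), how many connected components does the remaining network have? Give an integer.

1

Alice's neighbors (Ivy, Kofi, and Leo) remain reachable from one another through other ties, so the rest of the network stays in one piece.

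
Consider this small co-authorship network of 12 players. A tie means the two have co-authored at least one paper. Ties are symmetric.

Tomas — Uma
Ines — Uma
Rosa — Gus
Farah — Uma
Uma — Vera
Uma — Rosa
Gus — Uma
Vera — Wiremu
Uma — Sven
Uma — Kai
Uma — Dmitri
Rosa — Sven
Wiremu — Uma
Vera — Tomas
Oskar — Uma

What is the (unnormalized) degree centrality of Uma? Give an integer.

11

Uma is directly tied to Dmitri, Farah, Gus, Ines, Kai, Oskar, Rosa, Sven, Tomas, Vera, and Wiremu. That is 11 neighbors, so the degree of Uma is 11.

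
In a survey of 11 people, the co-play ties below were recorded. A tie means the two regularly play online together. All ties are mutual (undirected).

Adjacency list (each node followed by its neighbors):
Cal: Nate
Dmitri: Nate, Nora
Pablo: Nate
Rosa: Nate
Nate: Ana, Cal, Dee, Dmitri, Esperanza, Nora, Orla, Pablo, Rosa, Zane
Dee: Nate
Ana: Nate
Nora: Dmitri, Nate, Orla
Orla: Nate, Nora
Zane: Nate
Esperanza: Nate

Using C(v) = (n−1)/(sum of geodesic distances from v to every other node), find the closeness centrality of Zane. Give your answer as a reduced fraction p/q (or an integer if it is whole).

10/19

Distances from Zane: Ana:2, Cal:2, Dee:2, Dmitri:2, Esperanza:2, Nate:1, Nora:2, Orla:2, Pablo:2, Rosa:2. Sum = 19.
n = 11, so closeness = 10/19.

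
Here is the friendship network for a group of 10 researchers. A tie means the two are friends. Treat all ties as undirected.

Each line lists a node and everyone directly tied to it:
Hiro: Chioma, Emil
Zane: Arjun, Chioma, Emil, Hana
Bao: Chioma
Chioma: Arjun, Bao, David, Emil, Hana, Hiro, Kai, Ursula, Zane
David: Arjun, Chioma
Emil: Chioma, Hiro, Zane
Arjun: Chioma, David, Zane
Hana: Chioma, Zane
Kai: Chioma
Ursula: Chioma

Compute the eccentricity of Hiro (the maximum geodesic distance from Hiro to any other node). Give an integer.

2

Distances from Hiro: Arjun:2, Bao:2, Chioma:1, David:2, Emil:1, Hana:2, Kai:2, Ursula:2, Zane:2.
The largest is 2 (to Kai, Zane, Bao, Arjun, Ursula, David, and Hana), so the eccentricity of Hiro is 2.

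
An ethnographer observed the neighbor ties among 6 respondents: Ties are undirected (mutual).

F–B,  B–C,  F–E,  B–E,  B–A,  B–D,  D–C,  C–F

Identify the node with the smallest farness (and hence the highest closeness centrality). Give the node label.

B

Farness (sum of distances to all others) for each node — A:9, B:5, C:7, D:8, E:8, F:7.
The smallest farness is 5, for B, so B has the highest closeness.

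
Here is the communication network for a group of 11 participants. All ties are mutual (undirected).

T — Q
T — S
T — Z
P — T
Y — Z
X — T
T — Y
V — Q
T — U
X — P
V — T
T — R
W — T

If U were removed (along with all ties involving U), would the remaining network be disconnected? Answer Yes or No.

Even without U, every remaining node can still reach every other (the residual graph is connected), so U is not a cut vertex.

No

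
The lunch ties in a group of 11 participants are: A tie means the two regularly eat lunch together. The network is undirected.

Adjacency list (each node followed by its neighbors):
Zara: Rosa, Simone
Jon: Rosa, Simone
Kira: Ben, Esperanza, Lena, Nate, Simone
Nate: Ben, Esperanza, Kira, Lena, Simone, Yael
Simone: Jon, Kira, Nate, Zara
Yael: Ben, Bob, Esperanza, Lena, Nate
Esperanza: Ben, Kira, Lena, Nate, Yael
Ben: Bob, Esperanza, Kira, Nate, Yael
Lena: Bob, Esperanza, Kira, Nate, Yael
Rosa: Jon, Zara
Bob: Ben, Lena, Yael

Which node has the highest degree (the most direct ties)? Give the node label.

Nate

Degrees — Ben:5, Bob:3, Esperanza:5, Jon:2, Kira:5, Lena:5, Nate:6, Rosa:2, Simone:4, Yael:5, Zara:2.
The maximum is 6, attained only by Nate.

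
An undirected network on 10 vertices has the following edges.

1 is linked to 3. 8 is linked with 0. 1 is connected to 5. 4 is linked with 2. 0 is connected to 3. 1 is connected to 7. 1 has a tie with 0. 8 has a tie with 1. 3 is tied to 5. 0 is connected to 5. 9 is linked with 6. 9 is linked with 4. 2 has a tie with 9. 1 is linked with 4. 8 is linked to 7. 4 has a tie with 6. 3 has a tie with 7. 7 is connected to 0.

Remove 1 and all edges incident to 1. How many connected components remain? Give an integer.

2

Without 1, the remaining ties split the others into: {0, 3, 5, 7, 8}; {2, 4, 6, 9}.
That's 2 separate components.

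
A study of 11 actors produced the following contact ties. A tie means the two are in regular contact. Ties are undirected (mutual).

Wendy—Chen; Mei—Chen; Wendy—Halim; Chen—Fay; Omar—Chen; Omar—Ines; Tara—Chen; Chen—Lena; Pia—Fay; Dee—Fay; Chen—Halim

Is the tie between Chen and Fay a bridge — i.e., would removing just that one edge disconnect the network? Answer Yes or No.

Without the Chen–Fay edge there is no alternate route between Chen and Fay, so the network disconnects. It is a bridge.

Yes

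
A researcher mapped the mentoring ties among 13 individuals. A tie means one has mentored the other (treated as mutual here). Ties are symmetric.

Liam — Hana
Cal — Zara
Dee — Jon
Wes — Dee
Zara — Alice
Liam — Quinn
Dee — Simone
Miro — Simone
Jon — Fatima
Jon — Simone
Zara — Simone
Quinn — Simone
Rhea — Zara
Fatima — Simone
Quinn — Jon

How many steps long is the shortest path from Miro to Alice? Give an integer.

One shortest route is Miro – Simone – Zara – Alice, which uses 3 edges, and at distance 2 from Miro we only reach {Dee, Fatima, Jon, Quinn, Zara}, which does not include Alice. So d(Miro,Alice) = 3.

3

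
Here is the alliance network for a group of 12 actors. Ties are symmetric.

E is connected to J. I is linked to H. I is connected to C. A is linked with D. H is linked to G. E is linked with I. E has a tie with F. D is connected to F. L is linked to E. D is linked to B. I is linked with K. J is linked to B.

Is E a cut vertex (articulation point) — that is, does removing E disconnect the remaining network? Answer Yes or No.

Yes

Removing E leaves {A, B, D, F, and J} with no path to {C, G, H, I, and K}, so the network splits into 3 components. E is a cut vertex.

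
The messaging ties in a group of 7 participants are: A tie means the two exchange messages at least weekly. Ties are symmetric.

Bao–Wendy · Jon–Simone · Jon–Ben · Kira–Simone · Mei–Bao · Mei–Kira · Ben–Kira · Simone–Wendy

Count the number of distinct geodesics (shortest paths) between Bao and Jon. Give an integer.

The shortest distance is 3, and the only length-3 path is Bao–Wendy–Simone–Jon. So there is exactly 1 shortest path.

1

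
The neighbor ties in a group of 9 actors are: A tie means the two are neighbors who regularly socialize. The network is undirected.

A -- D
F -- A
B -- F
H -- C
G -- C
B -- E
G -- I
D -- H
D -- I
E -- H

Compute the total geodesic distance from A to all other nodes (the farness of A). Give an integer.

17

Distances from A: B:2, C:3, D:1, E:3, F:1, G:3, H:2, I:2.
Sum = 2 + 3 + 1 + 3 + 1 + 3 + 2 + 2 = 17.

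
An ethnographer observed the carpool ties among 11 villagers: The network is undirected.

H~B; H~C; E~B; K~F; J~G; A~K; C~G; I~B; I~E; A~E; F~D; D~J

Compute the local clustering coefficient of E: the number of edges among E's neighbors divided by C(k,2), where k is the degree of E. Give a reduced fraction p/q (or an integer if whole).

1/3

E's neighbors: A, B, and I (k = 3).
Possible neighbor pairs: C(3,2) = 3. Edges among them: B–I → e = 1.
Clustering(E) = 1/3.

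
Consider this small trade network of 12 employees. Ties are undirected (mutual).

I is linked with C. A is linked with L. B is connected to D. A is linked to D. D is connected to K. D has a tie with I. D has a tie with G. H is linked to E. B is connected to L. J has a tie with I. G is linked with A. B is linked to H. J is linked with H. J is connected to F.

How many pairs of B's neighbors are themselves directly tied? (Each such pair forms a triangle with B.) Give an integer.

0

B's neighbors are D, H, and L, but none of them are tied to each other, so no triangle contains B.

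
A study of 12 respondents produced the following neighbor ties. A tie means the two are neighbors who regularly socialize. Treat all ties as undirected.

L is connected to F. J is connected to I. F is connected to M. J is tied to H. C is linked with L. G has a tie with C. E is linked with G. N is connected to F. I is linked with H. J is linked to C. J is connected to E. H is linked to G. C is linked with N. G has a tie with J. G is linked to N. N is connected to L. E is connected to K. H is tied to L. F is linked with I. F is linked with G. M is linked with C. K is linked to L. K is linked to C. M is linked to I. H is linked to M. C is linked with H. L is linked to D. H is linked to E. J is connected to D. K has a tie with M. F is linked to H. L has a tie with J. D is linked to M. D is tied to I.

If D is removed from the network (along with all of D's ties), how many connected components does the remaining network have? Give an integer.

D's neighbors (I, J, L, and M) remain reachable from one another through other ties, so the rest of the network stays in one piece.

1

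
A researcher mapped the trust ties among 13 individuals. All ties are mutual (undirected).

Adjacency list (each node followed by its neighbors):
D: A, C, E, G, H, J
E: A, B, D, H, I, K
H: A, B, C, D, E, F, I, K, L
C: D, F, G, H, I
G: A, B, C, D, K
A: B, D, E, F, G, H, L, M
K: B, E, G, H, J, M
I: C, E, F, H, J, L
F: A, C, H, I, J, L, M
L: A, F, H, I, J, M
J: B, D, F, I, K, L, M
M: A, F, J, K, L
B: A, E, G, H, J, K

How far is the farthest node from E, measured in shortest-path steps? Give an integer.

2

Distances from E: A:1, B:1, C:2, D:1, F:2, G:2, H:1, I:1, J:2, K:1, L:2, M:2.
The largest is 2 (to C, J, G, F, L, and M), so the eccentricity of E is 2.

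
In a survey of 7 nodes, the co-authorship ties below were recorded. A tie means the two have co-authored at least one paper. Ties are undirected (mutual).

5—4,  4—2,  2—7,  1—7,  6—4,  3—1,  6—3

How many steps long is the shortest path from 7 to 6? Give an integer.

One shortest route is 7 – 1 – 3 – 6, which uses 3 edges, and at distance 2 from 7 we only reach {3, 4}, which does not include 6. So d(7,6) = 3.

3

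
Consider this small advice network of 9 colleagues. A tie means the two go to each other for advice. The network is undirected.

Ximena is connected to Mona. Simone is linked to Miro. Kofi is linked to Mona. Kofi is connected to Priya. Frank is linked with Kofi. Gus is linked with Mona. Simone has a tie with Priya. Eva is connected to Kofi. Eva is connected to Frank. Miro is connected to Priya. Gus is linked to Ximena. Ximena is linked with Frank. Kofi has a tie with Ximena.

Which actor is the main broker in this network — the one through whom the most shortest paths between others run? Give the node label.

Unnormalized betweenness of each node: Eva:0, Frank:5/6, Gus:0, Kofi:53/3, Miro:0, Mona:7/3, Priya:12, Simone:0, Ximena:25/6.
Kofi has the largest value, 53/3, making it the main broker — the node through which the most shortest paths run.

Kofi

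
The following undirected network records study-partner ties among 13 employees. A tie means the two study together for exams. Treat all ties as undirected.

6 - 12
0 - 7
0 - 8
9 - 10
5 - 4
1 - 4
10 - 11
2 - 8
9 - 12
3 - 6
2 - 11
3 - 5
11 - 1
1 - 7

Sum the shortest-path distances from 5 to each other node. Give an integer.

36

Distances from 5: 0:4, 1:2, 2:4, 3:1, 4:1, 6:2, 7:3, 8:5, 9:4, 10:4, 11:3, 12:3.
Sum = 4 + 2 + 4 + 1 + 1 + 2 + 3 + 5 + 4 + 4 + 3 + 3 = 36.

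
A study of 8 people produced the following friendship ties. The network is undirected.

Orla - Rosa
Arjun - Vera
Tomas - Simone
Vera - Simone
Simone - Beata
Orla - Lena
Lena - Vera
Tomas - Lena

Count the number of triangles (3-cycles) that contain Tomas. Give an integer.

Tomas's neighbors are Lena and Simone, but none of them are tied to each other, so no triangle contains Tomas.

0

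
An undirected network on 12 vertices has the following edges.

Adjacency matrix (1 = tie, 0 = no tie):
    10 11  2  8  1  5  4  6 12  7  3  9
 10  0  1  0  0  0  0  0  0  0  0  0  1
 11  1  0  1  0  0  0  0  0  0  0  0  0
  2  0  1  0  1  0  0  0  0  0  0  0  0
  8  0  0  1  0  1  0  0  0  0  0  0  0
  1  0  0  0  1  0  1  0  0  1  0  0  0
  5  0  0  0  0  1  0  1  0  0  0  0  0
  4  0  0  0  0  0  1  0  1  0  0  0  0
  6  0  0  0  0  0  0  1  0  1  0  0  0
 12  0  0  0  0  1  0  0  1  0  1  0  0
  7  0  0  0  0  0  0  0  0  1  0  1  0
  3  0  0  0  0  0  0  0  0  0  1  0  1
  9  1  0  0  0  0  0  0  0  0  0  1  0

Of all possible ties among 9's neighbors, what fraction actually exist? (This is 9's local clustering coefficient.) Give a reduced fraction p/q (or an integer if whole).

9's neighbors: 3 and 10 (k = 2).
Possible neighbor pairs: C(2,2) = 1. Edges among them: none → e = 0.
Clustering(9) = 0/1.

0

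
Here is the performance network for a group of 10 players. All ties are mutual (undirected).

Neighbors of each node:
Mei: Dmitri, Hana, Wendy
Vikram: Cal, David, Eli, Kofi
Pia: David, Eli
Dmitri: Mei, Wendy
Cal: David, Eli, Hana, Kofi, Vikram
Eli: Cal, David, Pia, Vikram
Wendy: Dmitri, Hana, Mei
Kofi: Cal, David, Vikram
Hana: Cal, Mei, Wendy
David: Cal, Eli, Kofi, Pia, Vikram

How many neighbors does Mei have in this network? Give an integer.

Mei is directly tied to Dmitri, Hana, and Wendy. That is 3 neighbors, so the degree of Mei is 3.

3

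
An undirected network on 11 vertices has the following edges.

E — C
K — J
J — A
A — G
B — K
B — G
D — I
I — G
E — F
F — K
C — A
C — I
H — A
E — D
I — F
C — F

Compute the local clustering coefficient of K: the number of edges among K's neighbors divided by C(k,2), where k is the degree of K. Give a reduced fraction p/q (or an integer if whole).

K's neighbors: B, F, and J (k = 3).
Possible neighbor pairs: C(3,2) = 3. Edges among them: none → e = 0.
Clustering(K) = 0/3 = 0.

0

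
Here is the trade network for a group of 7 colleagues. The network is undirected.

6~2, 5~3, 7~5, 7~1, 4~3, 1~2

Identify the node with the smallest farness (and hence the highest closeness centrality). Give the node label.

7

Farness (sum of distances to all others) for each node — 1:13, 2:16, 3:16, 4:21, 5:13, 6:21, 7:12.
The smallest farness is 12, for 7, so 7 has the highest closeness.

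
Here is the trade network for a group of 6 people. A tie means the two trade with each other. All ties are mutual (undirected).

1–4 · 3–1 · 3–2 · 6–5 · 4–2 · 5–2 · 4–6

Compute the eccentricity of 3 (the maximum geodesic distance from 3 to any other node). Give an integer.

Distances from 3: 1:1, 2:1, 4:2, 5:2, 6:3.
The largest is 3 (to 6), so the eccentricity of 3 is 3.

3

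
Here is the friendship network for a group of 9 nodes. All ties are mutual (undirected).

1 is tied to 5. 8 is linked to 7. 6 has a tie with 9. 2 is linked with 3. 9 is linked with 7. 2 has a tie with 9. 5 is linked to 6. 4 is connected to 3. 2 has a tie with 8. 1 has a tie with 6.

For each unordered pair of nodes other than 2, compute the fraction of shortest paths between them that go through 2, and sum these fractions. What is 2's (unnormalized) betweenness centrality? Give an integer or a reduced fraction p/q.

14

Pairs whose geodesics pass through 2 — 5–4: 1; 5–8: 1/2; 5–3: 1; 4–9: 1; 4–8: 1; 4–6: 1; 4–1: 1; 4–7: 2/2; 9–8: 1/2; 9–3: 1; 8–3: 1; 8–6: 1/2; 8–1: 1/2; 3–6: 1 … (+2 more pairs).
All other pairs contribute 0.
Summing the contributions gives betweenness(2) = 14.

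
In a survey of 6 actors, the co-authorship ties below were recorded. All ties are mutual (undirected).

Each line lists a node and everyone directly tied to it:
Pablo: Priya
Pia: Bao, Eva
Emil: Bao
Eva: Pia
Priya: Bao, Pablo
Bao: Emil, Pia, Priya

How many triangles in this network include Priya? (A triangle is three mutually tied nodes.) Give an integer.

0

Priya's neighbors are Bao and Pablo, but none of them are tied to each other, so no triangle contains Priya.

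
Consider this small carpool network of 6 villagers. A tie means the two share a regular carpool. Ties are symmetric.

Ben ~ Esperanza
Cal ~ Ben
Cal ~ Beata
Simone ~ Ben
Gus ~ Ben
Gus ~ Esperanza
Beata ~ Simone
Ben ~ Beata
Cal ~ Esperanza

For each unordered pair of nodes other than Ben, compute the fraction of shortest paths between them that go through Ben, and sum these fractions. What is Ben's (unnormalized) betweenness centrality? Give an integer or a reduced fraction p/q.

9/2

Pairs whose geodesics pass through Ben — Esperanza–Beata: 1/2; Esperanza–Simone: 1; Beata–Gus: 1; Simone–Gus: 1; Simone–Cal: 1/2; Gus–Cal: 1/2.
All other pairs contribute 0.
Summing the contributions gives betweenness(Ben) = 9/2.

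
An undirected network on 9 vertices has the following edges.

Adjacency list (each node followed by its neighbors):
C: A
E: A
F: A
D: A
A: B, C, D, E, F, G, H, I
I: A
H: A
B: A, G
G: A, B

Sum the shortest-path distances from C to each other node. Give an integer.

15

Distances from C: A:1, B:2, D:2, E:2, F:2, G:2, H:2, I:2.
Sum = 1 + 2 + 2 + 2 + 2 + 2 + 2 + 2 = 15.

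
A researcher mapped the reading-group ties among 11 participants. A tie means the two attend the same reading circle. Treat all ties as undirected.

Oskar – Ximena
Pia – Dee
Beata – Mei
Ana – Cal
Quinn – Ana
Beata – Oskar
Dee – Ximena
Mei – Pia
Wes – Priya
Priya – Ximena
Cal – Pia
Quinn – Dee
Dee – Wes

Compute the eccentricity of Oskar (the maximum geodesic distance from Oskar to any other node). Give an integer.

Distances from Oskar: Ana:4, Beata:1, Cal:4, Dee:2, Mei:2, Pia:3, Priya:2, Quinn:3, Wes:3, Ximena:1.
The largest is 4 (to Ana and Cal), so the eccentricity of Oskar is 4.

4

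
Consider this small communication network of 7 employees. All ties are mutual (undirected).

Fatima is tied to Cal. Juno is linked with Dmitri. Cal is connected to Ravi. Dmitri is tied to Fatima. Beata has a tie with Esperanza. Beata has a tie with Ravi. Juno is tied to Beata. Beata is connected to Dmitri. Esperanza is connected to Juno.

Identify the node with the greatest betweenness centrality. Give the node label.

Unnormalized betweenness of each node: Beata:11/2, Cal:1, Dmitri:7/2, Esperanza:0, Fatima:3/2, Juno:1, Ravi:5/2.
Beata has the largest value, 11/2, making it the main broker — the node through which the most shortest paths run.

Beata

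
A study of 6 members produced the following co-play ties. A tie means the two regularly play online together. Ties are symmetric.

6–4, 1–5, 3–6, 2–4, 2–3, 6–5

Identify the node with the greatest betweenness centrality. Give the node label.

6

Unnormalized betweenness of each node: 1:0, 2:1/2, 3:3/2, 4:3/2, 5:4, 6:13/2.
6 has the largest value, 13/2, making it the main broker — the node through which the most shortest paths run.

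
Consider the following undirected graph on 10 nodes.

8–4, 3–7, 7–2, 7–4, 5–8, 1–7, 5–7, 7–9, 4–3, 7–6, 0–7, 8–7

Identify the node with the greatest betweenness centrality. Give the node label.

Unnormalized betweenness of each node: 0:0, 1:0, 2:0, 3:0, 4:1/2, 5:0, 6:0, 7:32, 8:1/2, 9:0.
7 has the largest value, 32, making it the main broker — the node through which the most shortest paths run.

7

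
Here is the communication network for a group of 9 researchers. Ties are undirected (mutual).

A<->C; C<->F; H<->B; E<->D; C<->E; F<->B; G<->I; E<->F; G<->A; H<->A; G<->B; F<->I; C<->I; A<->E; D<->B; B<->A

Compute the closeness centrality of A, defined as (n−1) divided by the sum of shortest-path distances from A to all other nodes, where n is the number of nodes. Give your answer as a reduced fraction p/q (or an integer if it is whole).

8/11

Distances from A: B:1, C:1, D:2, E:1, F:2, G:1, H:1, I:2. Sum = 11.
n = 9, so closeness = 8/11.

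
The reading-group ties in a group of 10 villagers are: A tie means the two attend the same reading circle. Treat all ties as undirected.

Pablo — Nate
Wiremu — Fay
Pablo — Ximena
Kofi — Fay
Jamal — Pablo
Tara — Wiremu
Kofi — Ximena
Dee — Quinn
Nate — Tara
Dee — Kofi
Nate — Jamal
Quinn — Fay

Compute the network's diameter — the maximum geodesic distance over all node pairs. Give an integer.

5

Eccentricity of each node (its greatest distance to any other): Dee:4, Fay:4, Jamal:5, Kofi:3, Nate:4, Pablo:4, Quinn:5, Tara:4, Wiremu:3, Ximena:3.
The maximum eccentricity is 5, realized for instance by the pair Quinn–Jamal via Quinn – Fay – Kofi – Ximena – Pablo – Jamal. So the diameter is 5.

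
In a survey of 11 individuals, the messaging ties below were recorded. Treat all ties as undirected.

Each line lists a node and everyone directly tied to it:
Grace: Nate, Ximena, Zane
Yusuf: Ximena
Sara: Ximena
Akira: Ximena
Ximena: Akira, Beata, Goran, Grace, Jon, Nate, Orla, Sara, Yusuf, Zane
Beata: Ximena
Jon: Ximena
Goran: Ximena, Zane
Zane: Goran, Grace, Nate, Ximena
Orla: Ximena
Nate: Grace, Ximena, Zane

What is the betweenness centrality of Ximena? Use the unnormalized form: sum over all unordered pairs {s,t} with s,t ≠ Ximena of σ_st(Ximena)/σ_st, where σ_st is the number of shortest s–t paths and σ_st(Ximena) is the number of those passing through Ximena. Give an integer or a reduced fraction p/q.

40

Pairs whose geodesics pass through Ximena — Nate–Akira: 1; Nate–Orla: 1; Nate–Goran: 1/2; Nate–Sara: 1; Nate–Beata: 1; Nate–Jon: 1; Nate–Yusuf: 1; Akira–Orla: 1; Akira–Goran: 1; Akira–Sara: 1; Akira–Grace: 1; Akira–Beata: 1; Akira–Jon: 1; Akira–Zane: 1 … (+27 more pairs).
All other pairs contribute 0.
Summing the contributions gives betweenness(Ximena) = 40.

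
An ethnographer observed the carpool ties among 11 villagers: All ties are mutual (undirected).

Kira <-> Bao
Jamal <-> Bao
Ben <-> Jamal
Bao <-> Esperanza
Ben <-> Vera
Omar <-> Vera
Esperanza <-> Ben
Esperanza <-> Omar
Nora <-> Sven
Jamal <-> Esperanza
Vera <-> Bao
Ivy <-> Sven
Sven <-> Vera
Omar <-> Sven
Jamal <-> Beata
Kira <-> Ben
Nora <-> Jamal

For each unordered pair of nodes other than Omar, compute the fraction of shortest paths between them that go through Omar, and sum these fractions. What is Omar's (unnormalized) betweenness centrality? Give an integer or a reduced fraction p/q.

7/3

Pairs whose geodesics pass through Omar — Sven–Esperanza: 1; Ivy–Esperanza: 1; Esperanza–Vera: 1/3.
All other pairs contribute 0.
Summing the contributions gives betweenness(Omar) = 7/3.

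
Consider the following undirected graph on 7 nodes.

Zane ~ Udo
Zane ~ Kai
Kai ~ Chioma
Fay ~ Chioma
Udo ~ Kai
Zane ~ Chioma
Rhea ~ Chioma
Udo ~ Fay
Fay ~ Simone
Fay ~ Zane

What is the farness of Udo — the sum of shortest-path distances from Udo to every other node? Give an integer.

10

Distances from Udo: Chioma:2, Fay:1, Kai:1, Rhea:3, Simone:2, Zane:1.
Sum = 2 + 1 + 1 + 3 + 2 + 1 = 10.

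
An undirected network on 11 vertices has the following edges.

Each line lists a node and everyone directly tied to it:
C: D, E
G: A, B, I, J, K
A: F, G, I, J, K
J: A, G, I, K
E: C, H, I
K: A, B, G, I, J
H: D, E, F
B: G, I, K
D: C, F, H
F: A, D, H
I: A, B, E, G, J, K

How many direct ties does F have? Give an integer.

3

F is directly tied to A, D, and H. That is 3 neighbors, so the degree of F is 3.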